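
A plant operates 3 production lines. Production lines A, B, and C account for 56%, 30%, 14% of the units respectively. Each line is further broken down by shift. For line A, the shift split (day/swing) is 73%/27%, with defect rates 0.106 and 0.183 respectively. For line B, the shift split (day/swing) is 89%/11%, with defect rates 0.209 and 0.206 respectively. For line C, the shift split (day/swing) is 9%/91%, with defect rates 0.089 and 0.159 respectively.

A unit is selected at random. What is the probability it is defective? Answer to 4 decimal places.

P(D) ≈ 0.1550

P(D|A) = 0.73·0.106 + 0.27·0.183 = 0.07738 + 0.04941 = 0.12679
P(D|B) = 0.89·0.209 + 0.11·0.206 = 0.18601 + 0.02266 = 0.20867
P(D|C) = 0.09·0.089 + 0.91·0.159 = 0.00801 + 0.14469 = 0.1527
Then overall,
P(D) = 0.56·0.12679 + 0.3·0.20867 + 0.14·0.1527
      = 0.0710024 + 0.062601 + 0.021378 = 0.1549814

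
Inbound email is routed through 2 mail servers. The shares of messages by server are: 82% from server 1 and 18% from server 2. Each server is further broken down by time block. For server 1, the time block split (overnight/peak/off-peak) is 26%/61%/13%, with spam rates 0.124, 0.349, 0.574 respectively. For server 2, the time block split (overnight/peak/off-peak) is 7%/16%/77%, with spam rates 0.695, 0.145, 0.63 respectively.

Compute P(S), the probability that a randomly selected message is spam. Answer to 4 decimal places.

P(S|1) = 0.26·0.124 + 0.61·0.349 + 0.13·0.574 = 0.03224 + 0.21289 + 0.07462 = 0.31975
P(S|2) = 0.07·0.695 + 0.16·0.145 + 0.77·0.63 = 0.04865 + 0.0232 + 0.4851 = 0.55695
By total probability over the outer partition,
P(S) = 0.82·0.31975 + 0.18·0.55695
      = 0.262195 + 0.100251 = 0.362446

0.3624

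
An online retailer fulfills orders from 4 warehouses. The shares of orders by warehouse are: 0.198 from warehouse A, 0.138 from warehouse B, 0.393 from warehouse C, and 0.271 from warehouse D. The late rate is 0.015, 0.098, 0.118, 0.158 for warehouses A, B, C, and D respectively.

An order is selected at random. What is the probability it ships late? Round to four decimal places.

P(L) = P(L|A)·P(A) + P(L|B)·P(B) + P(L|C)·P(C) + P(L|D)·P(D)
      = 0.015·0.198 + 0.098·0.138 + 0.118·0.393 + 0.158·0.271
      = 0.00297 + 0.013524 + 0.046374 + 0.042818 = 0.105686

0.1057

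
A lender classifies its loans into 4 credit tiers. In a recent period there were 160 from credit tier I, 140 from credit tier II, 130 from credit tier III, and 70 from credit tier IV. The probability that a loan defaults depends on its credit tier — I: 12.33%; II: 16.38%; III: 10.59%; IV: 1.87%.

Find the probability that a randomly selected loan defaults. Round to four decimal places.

P(D) ≈ 0.1155

Total: 160 + 140 + 130 + 70 = 500.
P(I) = 160/500 = 0.32. P(II) = 140/500 = 0.28. P(III) = 130/500 = 0.26. P(IV) = 70/500 = 0.14.
P(D) = P(D|I)·P(I) + P(D|II)·P(II) + P(D|III)·P(III) + P(D|IV)·P(IV)
      = 0.1233·0.32 + 0.1638·0.28 + 0.1059·0.26 + 0.0187·0.14
      = 0.039456 + 0.045864 + 0.027534 + 0.002618 = 0.115472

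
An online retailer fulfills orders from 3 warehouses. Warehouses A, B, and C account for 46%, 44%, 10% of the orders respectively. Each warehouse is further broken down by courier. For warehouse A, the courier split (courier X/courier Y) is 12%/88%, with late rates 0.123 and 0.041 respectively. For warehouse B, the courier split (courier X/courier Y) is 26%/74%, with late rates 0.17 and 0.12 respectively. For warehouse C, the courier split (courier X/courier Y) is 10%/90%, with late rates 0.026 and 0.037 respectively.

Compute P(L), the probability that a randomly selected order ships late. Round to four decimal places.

P(L|A) = 0.12·0.123 + 0.88·0.041 = 0.01476 + 0.03608 = 0.05084
P(L|B) = 0.26·0.17 + 0.74·0.12 = 0.0442 + 0.0888 = 0.133
P(L|C) = 0.1·0.026 + 0.9·0.037 = 0.0026 + 0.0333 = 0.0359
Then overall,
P(L) = 0.46·0.05084 + 0.44·0.133 + 0.1·0.0359
      = 0.0233864 + 0.05852 + 0.00359 = 0.0854964

P(L) ≈ 0.0855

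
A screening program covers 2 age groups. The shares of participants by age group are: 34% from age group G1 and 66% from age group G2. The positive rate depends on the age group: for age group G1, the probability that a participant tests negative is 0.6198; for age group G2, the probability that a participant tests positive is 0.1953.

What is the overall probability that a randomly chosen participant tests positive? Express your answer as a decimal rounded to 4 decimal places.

P(T|G1) = 1 − 0.6198 = 0.3802.
P(T) = P(T|G1)·P(G1) + P(T|G2)·P(G2)
      = 0.3802·0.34 + 0.1953·0.66
      = 0.129268 + 0.128898 = 0.258166

0.2582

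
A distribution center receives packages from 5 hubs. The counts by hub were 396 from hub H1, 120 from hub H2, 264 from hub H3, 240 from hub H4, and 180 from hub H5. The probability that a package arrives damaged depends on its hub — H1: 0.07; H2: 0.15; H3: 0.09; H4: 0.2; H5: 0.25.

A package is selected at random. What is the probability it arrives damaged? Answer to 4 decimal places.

P(D) ≈ 0.1354

Total: 396 + 120 + 264 + 240 + 180 = 1200.
P(H1) = 396/1200 = 0.33. P(H2) = 120/1200 = 0.1. P(H3) = 264/1200 = 0.22. P(H4) = 240/1200 = 0.2. P(H5) = 180/1200 = 0.15.
P(D) = P(D|H1)·P(H1) + P(D|H2)·P(H2) + P(D|H3)·P(H3) + P(D|H4)·P(H4) + P(D|H5)·P(H5)
      = 0.07·0.33 + 0.15·0.1 + 0.09·0.22 + 0.2·0.2 + 0.25·0.15
      = 0.0231 + 0.015 + 0.0198 + 0.04 + 0.0375 = 0.1354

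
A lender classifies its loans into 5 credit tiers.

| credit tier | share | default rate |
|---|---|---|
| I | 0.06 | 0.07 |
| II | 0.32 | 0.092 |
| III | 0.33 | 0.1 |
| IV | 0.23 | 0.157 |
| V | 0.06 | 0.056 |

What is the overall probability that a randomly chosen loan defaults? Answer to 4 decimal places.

P(D) = P(D|I)·P(I) + P(D|II)·P(II) + P(D|III)·P(III) + P(D|IV)·P(IV) + P(D|V)·P(V)
      = 0.07·0.06 + 0.092·0.32 + 0.1·0.33 + 0.157·0.23 + 0.056·0.06
      = 0.0042 + 0.02944 + 0.033 + 0.03611 + 0.00336 = 0.10611

0.1061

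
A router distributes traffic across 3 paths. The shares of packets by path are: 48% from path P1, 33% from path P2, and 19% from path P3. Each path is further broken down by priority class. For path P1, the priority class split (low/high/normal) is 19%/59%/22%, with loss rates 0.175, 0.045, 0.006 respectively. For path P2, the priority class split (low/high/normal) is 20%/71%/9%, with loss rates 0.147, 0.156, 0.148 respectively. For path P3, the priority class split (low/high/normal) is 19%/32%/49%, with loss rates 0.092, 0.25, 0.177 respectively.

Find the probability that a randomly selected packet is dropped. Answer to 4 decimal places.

P(L|P1) = 0.19·0.175 + 0.59·0.045 + 0.22·0.006 = 0.03325 + 0.02655 + 0.00132 = 0.06112
P(L|P2) = 0.2·0.147 + 0.71·0.156 + 0.09·0.148 = 0.0294 + 0.11076 + 0.01332 = 0.15348
P(L|P3) = 0.19·0.092 + 0.32·0.25 + 0.49·0.177 = 0.01748 + 0.08 + 0.08673 = 0.18421
Then overall,
P(L) = 0.48·0.06112 + 0.33·0.15348 + 0.19·0.18421
      = 0.0293376 + 0.0506484 + 0.0349999 = 0.1149859

0.1150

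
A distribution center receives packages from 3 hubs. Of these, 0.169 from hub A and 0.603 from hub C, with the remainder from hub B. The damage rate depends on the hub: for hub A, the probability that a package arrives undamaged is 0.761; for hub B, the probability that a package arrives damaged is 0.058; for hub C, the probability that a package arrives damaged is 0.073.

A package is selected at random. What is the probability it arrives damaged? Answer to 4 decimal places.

P(B) = 1 − (0.169 + 0.603) = 0.228.
P(D|A) = 1 − 0.761 = 0.239.
Using total probability over the partition,
P(D) = P(D|A)·P(A) + P(D|B)·P(B) + P(D|C)·P(C)
      = 0.239·0.169 + 0.058·0.228 + 0.073·0.603
      = 0.040391 + 0.013224 + 0.044019 = 0.097634

P(D) ≈ 0.0976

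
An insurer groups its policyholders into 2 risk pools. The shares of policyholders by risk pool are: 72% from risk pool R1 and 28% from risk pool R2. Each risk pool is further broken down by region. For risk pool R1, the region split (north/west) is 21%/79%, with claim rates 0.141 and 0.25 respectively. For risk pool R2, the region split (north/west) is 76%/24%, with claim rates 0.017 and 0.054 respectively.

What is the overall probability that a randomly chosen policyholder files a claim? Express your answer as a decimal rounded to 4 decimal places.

0.1708

P(C|R1) = 0.21·0.141 + 0.79·0.25 = 0.02961 + 0.1975 = 0.22711
P(C|R2) = 0.76·0.017 + 0.24·0.054 = 0.01292 + 0.01296 = 0.02588
By total probability over the outer partition,
P(C) = 0.72·0.22711 + 0.28·0.02588
      = 0.1635192 + 0.0072464 = 0.1707656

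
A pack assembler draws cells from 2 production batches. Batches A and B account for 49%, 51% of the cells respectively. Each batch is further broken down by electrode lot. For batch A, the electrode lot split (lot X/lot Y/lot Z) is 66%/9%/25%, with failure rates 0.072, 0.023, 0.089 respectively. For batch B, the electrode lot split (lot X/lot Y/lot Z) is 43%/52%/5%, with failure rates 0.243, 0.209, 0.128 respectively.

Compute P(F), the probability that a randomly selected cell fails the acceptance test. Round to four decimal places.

0.1472

P(F|A) = 0.66·0.072 + 0.09·0.023 + 0.25·0.089 = 0.04752 + 0.00207 + 0.02225 = 0.07184
P(F|B) = 0.43·0.243 + 0.52·0.209 + 0.05·0.128 = 0.10449 + 0.10868 + 0.0064 = 0.21957
Then overall,
P(F) = 0.49·0.07184 + 0.51·0.21957
      = 0.0352016 + 0.1119807 = 0.1471823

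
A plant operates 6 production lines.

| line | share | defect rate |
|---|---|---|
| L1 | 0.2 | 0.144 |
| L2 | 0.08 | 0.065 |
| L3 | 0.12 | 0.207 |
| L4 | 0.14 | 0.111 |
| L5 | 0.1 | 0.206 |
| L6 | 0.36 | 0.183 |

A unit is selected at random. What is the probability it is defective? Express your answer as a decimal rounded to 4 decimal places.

P(D) ≈ 0.1609

P(D) = P(D|L1)·P(L1) + P(D|L2)·P(L2) + P(D|L3)·P(L3) + P(D|L4)·P(L4) + P(D|L5)·P(L5) + P(D|L6)·P(L6)
      = 0.144·0.2 + 0.065·0.08 + 0.207·0.12 + 0.111·0.14 + 0.206·0.1 + 0.183·0.36
      = 0.0288 + 0.0052 + 0.02484 + 0.01554 + 0.0206 + 0.06588 = 0.16086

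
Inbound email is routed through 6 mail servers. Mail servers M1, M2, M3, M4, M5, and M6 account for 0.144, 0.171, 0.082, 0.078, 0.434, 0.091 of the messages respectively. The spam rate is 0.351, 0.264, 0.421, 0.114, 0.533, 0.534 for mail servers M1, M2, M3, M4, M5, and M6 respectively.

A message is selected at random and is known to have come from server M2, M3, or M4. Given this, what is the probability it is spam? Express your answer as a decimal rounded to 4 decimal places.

0.2675

Let J = {M2, M3, M4}.
P(J) = 0.171 + 0.082 + 0.078 = 0.331.
P(S ∩ J) = 0.264·0.171 + 0.421·0.082 + 0.114·0.078 = 0.045144 + 0.034522 + 0.008892 = 0.088558.
P(S | J) = 0.088558 / 0.331 = 0.267547…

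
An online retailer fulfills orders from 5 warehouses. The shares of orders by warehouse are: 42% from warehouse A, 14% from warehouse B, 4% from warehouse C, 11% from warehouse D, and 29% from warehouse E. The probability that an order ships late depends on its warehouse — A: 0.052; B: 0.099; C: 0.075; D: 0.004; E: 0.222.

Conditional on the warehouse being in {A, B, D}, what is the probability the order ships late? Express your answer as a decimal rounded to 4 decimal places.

Let S = {A, B, D}.
P(S) = 0.42 + 0.14 + 0.11 = 0.67.
P(L ∩ S) = 0.052·0.42 + 0.099·0.14 + 0.004·0.11 = 0.02184 + 0.01386 + 0.00044 = 0.03614.
P(L | S) = 0.03614 / 0.67 = 0.053940…

P(L|S) ≈ 0.0539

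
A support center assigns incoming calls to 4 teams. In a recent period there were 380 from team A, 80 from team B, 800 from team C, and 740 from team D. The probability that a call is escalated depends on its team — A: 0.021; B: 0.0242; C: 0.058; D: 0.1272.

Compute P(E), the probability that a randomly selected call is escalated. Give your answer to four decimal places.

Total: 380 + 80 + 800 + 740 = 2000.
P(A) = 380/2000 = 0.19. P(B) = 80/2000 = 0.04. P(C) = 800/2000 = 0.4. P(D) = 740/2000 = 0.37.
P(E) = P(E|A)·P(A) + P(E|B)·P(B) + P(E|C)·P(C) + P(E|D)·P(D)
      = 0.021·0.19 + 0.0242·0.04 + 0.058·0.4 + 0.1272·0.37
      = 0.00399 + 0.000968 + 0.0232 + 0.047064 = 0.075222

P(E) ≈ 0.0752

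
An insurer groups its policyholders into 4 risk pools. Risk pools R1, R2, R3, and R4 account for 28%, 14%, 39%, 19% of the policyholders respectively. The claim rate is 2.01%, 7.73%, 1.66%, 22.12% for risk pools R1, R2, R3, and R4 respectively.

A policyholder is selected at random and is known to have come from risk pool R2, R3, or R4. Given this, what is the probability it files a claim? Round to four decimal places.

Let S = {R2, R3, R4}.
P(S) = 0.14 + 0.39 + 0.19 = 0.72.
P(C ∩ S) = 0.0773·0.14 + 0.0166·0.39 + 0.2212·0.19 = 0.010822 + 0.006474 + 0.042028 = 0.059324.
P(C | S) = 0.059324 / 0.72 = 0.082394…

P(C|S) ≈ 0.0824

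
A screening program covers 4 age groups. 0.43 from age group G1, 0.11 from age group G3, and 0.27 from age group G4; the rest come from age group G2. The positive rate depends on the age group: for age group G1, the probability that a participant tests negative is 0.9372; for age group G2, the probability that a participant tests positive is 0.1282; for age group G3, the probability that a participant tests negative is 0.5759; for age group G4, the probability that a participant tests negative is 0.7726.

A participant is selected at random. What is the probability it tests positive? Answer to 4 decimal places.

P(T) ≈ 0.1594

P(G2) = 1 − (0.43 + 0.11 + 0.27) = 0.19.
P(T|G1) = 1 − 0.9372 = 0.0628.
P(T|G3) = 1 − 0.5759 = 0.4241.
P(T|G4) = 1 − 0.7726 = 0.2274.
By the law of total probability,
P(T) = P(T|G1)·P(G1) + P(T|G2)·P(G2) + P(T|G3)·P(G3) + P(T|G4)·P(G4)
      = 0.0628·0.43 + 0.1282·0.19 + 0.4241·0.11 + 0.2274·0.27
      = 0.027004 + 0.024358 + 0.046651 + 0.061398 = 0.159411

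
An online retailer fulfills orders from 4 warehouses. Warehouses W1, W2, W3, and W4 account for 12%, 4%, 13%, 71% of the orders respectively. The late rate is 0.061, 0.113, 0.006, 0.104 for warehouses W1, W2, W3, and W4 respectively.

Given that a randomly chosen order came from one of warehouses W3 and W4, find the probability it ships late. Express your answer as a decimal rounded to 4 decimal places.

P(L|S) ≈ 0.0888

Let S = {W3, W4}.
P(S) = 0.13 + 0.71 = 0.84.
P(L ∩ S) = 0.006·0.13 + 0.104·0.71 = 0.00078 + 0.07384 = 0.07462.
P(L | S) = 0.07462 / 0.84 = 0.088833…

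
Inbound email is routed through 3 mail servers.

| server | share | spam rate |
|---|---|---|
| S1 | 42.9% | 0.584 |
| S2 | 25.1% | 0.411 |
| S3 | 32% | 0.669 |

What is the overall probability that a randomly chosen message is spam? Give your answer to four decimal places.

P(S) ≈ 0.5678

Using total probability over the partition,
P(S) = P(S|S1)·P(S1) + P(S|S2)·P(S2) + P(S|S3)·P(S3)
      = 0.584·0.429 + 0.411·0.251 + 0.669·0.32
      = 0.250536 + 0.103161 + 0.21408 = 0.567777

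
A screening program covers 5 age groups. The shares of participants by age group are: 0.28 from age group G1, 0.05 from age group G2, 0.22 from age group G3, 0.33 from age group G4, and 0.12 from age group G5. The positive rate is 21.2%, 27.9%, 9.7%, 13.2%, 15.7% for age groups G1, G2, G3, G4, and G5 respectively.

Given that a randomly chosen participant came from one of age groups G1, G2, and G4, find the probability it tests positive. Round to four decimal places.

P(T|S) ≈ 0.1771

Let S = {G1, G2, G4}.
P(S) = 0.28 + 0.05 + 0.33 = 0.66.
P(T ∩ S) = 0.212·0.28 + 0.279·0.05 + 0.132·0.33 = 0.05936 + 0.01395 + 0.04356 = 0.11687.
P(T | S) = 0.11687 / 0.66 = 0.177076…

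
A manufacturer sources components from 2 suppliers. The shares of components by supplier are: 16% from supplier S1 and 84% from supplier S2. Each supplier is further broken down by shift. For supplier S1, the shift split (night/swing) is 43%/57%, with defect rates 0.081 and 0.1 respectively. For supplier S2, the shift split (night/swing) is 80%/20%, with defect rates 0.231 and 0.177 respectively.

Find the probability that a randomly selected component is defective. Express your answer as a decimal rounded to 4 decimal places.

0.1997

P(D|S1) = 0.43·0.081 + 0.57·0.1 = 0.03483 + 0.057 = 0.09183
P(D|S2) = 0.8·0.231 + 0.2·0.177 = 0.1848 + 0.0354 = 0.2202
By total probability over the outer partition,
P(D) = 0.16·0.09183 + 0.84·0.2202
      = 0.0146928 + 0.184968 = 0.1996608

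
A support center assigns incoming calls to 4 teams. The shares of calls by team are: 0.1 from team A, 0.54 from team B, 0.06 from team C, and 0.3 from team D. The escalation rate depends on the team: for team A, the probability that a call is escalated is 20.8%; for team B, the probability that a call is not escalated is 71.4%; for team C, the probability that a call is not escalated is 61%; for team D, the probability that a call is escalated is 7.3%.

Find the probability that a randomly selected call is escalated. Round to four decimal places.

P(E) ≈ 0.2205

P(E|B) = 1 − 0.714 = 0.286.
P(E|C) = 1 − 0.61 = 0.39.
P(E) = P(E|A)·P(A) + P(E|B)·P(B) + P(E|C)·P(C) + P(E|D)·P(D)
      = 0.208·0.1 + 0.286·0.54 + 0.39·0.06 + 0.073·0.3
      = 0.0208 + 0.15444 + 0.0234 + 0.0219 = 0.22054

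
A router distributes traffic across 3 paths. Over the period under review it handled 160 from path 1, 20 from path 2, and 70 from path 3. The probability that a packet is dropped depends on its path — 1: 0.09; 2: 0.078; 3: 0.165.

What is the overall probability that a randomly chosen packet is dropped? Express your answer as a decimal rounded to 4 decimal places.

P(L) ≈ 0.1100

Total: 160 + 20 + 70 = 250.
P(1) = 160/250 = 0.64. P(2) = 20/250 = 0.08. P(3) = 70/250 = 0.28.
P(L) = P(L|1)·P(1) + P(L|2)·P(2) + P(L|3)·P(3)
      = 0.09·0.64 + 0.078·0.08 + 0.165·0.28
      = 0.0576 + 0.00624 + 0.0462 = 0.11004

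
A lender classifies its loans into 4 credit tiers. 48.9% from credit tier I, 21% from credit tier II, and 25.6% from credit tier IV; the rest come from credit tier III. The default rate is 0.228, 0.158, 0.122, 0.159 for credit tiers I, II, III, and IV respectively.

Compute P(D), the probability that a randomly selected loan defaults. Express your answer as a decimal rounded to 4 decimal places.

P(III) = 1 − (0.489 + 0.21 + 0.256) = 0.045.
P(D) = P(D|I)·P(I) + P(D|II)·P(II) + P(D|III)·P(III) + P(D|IV)·P(IV)
      = 0.228·0.489 + 0.158·0.21 + 0.122·0.045 + 0.159·0.256
      = 0.111492 + 0.03318 + 0.00549 + 0.040704 = 0.190866

P(D) ≈ 0.1909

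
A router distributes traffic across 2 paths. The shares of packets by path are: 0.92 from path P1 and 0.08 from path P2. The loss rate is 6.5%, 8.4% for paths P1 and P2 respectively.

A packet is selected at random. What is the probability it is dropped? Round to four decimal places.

Summing over the partition,
P(L) = P(L|P1)·P(P1) + P(L|P2)·P(P2)
      = 0.065·0.92 + 0.084·0.08
      = 0.0598 + 0.00672 = 0.06652

P(L) ≈ 0.0665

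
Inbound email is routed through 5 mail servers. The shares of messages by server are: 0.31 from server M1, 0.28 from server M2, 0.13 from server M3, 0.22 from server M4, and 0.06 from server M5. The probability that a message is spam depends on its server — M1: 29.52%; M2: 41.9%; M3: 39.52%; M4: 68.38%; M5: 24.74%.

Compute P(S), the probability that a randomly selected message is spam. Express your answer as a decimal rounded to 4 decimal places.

0.4255

P(S) = P(S|M1)·P(M1) + P(S|M2)·P(M2) + P(S|M3)·P(M3) + P(S|M4)·P(M4) + P(S|M5)·P(M5)
      = 0.2952·0.31 + 0.419·0.28 + 0.3952·0.13 + 0.6838·0.22 + 0.2474·0.06
      = 0.091512 + 0.11732 + 0.051376 + 0.150436 + 0.014844 = 0.425488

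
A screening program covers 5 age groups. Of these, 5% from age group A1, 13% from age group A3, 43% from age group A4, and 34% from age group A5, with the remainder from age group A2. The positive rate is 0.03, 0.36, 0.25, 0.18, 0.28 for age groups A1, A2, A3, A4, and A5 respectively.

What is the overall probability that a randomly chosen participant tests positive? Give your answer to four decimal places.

P(T) ≈ 0.2246

P(A2) = 1 − (0.05 + 0.13 + 0.43 + 0.34) = 0.05.
Summing over the partition,
P(T) = P(T|A1)·P(A1) + P(T|A2)·P(A2) + P(T|A3)·P(A3) + P(T|A4)·P(A4) + P(T|A5)·P(A5)
      = 0.03·0.05 + 0.36·0.05 + 0.25·0.13 + 0.18·0.43 + 0.28·0.34
      = 0.0015 + 0.018 + 0.0325 + 0.0774 + 0.0952 = 0.2246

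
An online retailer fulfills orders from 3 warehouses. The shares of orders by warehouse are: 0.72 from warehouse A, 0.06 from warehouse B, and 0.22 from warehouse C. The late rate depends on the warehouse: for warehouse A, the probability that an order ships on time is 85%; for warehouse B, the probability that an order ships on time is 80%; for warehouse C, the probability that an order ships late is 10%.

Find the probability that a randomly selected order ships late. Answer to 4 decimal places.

P(L) ≈ 0.1420

P(L|A) = 1 − 0.85 = 0.15.
P(L|B) = 1 − 0.8 = 0.2.
Summing over the partition,
P(L) = P(L|A)·P(A) + P(L|B)·P(B) + P(L|C)·P(C)
      = 0.15·0.72 + 0.2·0.06 + 0.1·0.22
      = 0.108 + 0.012 + 0.022 = 0.142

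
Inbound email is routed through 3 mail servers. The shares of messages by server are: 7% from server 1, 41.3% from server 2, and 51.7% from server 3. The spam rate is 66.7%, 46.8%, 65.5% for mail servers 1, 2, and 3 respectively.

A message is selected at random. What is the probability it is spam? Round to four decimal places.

P(S) = P(S|1)·P(1) + P(S|2)·P(2) + P(S|3)·P(3)
      = 0.667·0.07 + 0.468·0.413 + 0.655·0.517
      = 0.04669 + 0.193284 + 0.338635 = 0.578609

P(S) ≈ 0.5786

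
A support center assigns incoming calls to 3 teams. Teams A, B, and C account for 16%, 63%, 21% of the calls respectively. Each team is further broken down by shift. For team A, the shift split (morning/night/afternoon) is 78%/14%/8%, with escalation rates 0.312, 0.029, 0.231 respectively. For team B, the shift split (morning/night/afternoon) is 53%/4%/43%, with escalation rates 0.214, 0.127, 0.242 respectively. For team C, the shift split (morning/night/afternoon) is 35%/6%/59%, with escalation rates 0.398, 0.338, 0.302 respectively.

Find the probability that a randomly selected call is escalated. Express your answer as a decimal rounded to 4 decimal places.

0.2537

P(E|A) = 0.78·0.312 + 0.14·0.029 + 0.08·0.231 = 0.24336 + 0.00406 + 0.01848 = 0.2659
P(E|B) = 0.53·0.214 + 0.04·0.127 + 0.43·0.242 = 0.11342 + 0.00508 + 0.10406 = 0.22256
P(E|C) = 0.35·0.398 + 0.06·0.338 + 0.59·0.302 = 0.1393 + 0.02028 + 0.17818 = 0.33776
By total probability over the outer partition,
P(E) = 0.16·0.2659 + 0.63·0.22256 + 0.21·0.33776
      = 0.042544 + 0.1402128 + 0.0709296 = 0.2536864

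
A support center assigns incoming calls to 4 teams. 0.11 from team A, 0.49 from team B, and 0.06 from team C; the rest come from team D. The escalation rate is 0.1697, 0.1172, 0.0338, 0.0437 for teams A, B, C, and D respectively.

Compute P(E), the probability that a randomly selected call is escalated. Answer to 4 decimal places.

P(D) = 1 − (0.11 + 0.49 + 0.06) = 0.34.
Summing over the partition,
P(E) = P(E|A)·P(A) + P(E|B)·P(B) + P(E|C)·P(C) + P(E|D)·P(D)
      = 0.1697·0.11 + 0.1172·0.49 + 0.0338·0.06 + 0.0437·0.34
      = 0.018667 + 0.057428 + 0.002028 + 0.014858 = 0.092981

0.0930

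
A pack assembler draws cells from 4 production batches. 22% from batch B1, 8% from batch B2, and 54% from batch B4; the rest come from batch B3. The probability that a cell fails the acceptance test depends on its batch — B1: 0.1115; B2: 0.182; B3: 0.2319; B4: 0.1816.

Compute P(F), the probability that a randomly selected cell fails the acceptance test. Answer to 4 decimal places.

0.1743

P(B3) = 1 − (0.22 + 0.08 + 0.54) = 0.16.
P(F) = P(F|B1)·P(B1) + P(F|B2)·P(B2) + P(F|B3)·P(B3) + P(F|B4)·P(B4)
      = 0.1115·0.22 + 0.182·0.08 + 0.2319·0.16 + 0.1816·0.54
      = 0.02453 + 0.01456 + 0.037104 + 0.098064 = 0.174258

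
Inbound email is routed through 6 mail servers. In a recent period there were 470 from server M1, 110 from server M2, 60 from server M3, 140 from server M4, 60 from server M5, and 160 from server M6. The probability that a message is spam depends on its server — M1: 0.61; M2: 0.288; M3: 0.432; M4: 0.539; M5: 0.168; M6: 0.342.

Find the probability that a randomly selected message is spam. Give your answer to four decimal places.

Total: 470 + 110 + 60 + 140 + 60 + 160 = 1000.
P(M1) = 470/1000 = 0.47. P(M2) = 110/1000 = 0.11. P(M3) = 60/1000 = 0.06. P(M4) = 140/1000 = 0.14. P(M5) = 60/1000 = 0.06. P(M6) = 160/1000 = 0.16.
P(S) = P(S|M1)·P(M1) + P(S|M2)·P(M2) + P(S|M3)·P(M3) + P(S|M4)·P(M4) + P(S|M5)·P(M5) + P(S|M6)·P(M6)
      = 0.61·0.47 + 0.288·0.11 + 0.432·0.06 + 0.539·0.14 + 0.168·0.06 + 0.342·0.16
      = 0.2867 + 0.03168 + 0.02592 + 0.07546 + 0.01008 + 0.05472 = 0.48456

P(S) ≈ 0.4846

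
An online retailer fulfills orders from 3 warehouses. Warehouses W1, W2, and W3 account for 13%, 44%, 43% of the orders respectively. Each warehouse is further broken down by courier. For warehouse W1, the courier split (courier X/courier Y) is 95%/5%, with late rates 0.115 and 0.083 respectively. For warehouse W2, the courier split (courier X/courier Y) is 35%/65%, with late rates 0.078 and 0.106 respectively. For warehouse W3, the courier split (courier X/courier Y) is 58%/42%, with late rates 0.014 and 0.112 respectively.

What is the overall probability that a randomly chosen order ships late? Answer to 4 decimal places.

P(L) ≈ 0.0808

P(L|W1) = 0.95·0.115 + 0.05·0.083 = 0.10925 + 0.00415 = 0.1134
P(L|W2) = 0.35·0.078 + 0.65·0.106 = 0.0273 + 0.0689 = 0.0962
P(L|W3) = 0.58·0.014 + 0.42·0.112 = 0.00812 + 0.04704 = 0.05516
Then overall,
P(L) = 0.13·0.1134 + 0.44·0.0962 + 0.43·0.05516
      = 0.014742 + 0.042328 + 0.0237188 = 0.0807888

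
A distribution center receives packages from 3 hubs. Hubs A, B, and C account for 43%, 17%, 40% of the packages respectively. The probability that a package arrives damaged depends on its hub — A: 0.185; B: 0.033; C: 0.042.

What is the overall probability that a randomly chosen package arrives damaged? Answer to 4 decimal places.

0.1020

Using total probability over the partition,
P(D) = P(D|A)·P(A) + P(D|B)·P(B) + P(D|C)·P(C)
      = 0.185·0.43 + 0.033·0.17 + 0.042·0.4
      = 0.07955 + 0.00561 + 0.0168 = 0.10196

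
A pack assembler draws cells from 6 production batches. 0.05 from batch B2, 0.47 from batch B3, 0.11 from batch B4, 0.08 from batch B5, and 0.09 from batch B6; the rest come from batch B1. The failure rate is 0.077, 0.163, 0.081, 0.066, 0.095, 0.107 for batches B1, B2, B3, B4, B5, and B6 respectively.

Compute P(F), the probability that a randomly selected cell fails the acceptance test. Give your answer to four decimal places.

P(B1) = 1 − (0.05 + 0.47 + 0.11 + 0.08 + 0.09) = 0.2.
P(F) = P(F|B1)·P(B1) + P(F|B2)·P(B2) + P(F|B3)·P(B3) + P(F|B4)·P(B4) + P(F|B5)·P(B5) + P(F|B6)·P(B6)
      = 0.077·0.2 + 0.163·0.05 + 0.081·0.47 + 0.066·0.11 + 0.095·0.08 + 0.107·0.09
      = 0.0154 + 0.00815 + 0.03807 + 0.00726 + 0.0076 + 0.00963 = 0.08611

0.0861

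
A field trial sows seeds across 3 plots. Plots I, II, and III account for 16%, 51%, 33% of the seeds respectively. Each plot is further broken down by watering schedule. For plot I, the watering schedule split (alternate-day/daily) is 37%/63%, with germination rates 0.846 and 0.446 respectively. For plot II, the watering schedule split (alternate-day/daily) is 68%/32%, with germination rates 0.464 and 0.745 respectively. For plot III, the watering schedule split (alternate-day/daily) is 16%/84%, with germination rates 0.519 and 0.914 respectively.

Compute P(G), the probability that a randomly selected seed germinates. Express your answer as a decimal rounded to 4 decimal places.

0.6583

P(G|I) = 0.37·0.846 + 0.63·0.446 = 0.31302 + 0.28098 = 0.594
P(G|II) = 0.68·0.464 + 0.32·0.745 = 0.31552 + 0.2384 = 0.55392
P(G|III) = 0.16·0.519 + 0.84·0.914 = 0.08304 + 0.76776 = 0.8508
By total probability over the outer partition,
P(G) = 0.16·0.594 + 0.51·0.55392 + 0.33·0.8508
      = 0.09504 + 0.2824992 + 0.280764 = 0.6583032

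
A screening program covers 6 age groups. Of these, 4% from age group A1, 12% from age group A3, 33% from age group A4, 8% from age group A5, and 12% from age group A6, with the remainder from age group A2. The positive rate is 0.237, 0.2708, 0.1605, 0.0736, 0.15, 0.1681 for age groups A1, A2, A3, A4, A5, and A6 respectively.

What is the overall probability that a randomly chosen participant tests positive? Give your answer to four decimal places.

0.1691

P(A2) = 1 − (0.04 + 0.12 + 0.33 + 0.08 + 0.12) = 0.31.
By the law of total probability,
P(T) = P(T|A1)·P(A1) + P(T|A2)·P(A2) + P(T|A3)·P(A3) + P(T|A4)·P(A4) + P(T|A5)·P(A5) + P(T|A6)·P(A6)
      = 0.237·0.04 + 0.2708·0.31 + 0.1605·0.12 + 0.0736·0.33 + 0.15·0.08 + 0.1681·0.12
      = 0.00948 + 0.083948 + 0.01926 + 0.024288 + 0.012 + 0.020172 = 0.169148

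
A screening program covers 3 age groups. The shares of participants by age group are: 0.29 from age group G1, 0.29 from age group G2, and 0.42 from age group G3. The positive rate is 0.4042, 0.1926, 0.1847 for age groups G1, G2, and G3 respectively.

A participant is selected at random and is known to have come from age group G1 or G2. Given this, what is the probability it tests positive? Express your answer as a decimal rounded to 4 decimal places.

Let S = {G1, G2}.
P(S) = 0.29 + 0.29 = 0.58.
P(T ∩ S) = 0.4042·0.29 + 0.1926·0.29 = 0.117218 + 0.055854 = 0.173072.
P(T | S) = 0.173072 / 0.58 = 0.298400…

0.2984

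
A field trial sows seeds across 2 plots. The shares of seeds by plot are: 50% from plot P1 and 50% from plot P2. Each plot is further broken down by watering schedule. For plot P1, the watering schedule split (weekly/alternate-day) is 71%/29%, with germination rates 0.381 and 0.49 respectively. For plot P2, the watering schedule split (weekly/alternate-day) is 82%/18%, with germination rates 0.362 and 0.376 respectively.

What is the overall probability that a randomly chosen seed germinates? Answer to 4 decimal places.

P(G|P1) = 0.71·0.381 + 0.29·0.49 = 0.27051 + 0.1421 = 0.41261
P(G|P2) = 0.82·0.362 + 0.18·0.376 = 0.29684 + 0.06768 = 0.36452
Then overall,
P(G) = 0.5·0.41261 + 0.5·0.36452
      = 0.206305 + 0.18226 = 0.388565

P(G) ≈ 0.3886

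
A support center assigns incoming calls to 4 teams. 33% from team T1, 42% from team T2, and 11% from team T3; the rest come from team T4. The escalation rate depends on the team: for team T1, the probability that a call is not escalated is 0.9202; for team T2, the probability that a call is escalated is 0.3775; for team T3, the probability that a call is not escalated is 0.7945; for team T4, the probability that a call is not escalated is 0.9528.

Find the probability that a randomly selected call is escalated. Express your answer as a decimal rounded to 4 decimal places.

0.2141

P(T4) = 1 − (0.33 + 0.42 + 0.11) = 0.14.
P(E|T1) = 1 − 0.9202 = 0.0798.
P(E|T3) = 1 − 0.7945 = 0.2055.
P(E|T4) = 1 − 0.9528 = 0.0472.
P(E) = P(E|T1)·P(T1) + P(E|T2)·P(T2) + P(E|T3)·P(T3) + P(E|T4)·P(T4)
      = 0.0798·0.33 + 0.3775·0.42 + 0.2055·0.11 + 0.0472·0.14
      = 0.026334 + 0.15855 + 0.022605 + 0.006608 = 0.214097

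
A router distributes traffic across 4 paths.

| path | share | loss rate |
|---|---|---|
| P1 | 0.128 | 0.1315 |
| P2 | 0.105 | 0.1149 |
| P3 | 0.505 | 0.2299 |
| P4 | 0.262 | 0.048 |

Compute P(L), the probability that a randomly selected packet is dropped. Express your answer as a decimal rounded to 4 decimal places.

P(L) ≈ 0.1576

Using total probability over the partition,
P(L) = P(L|P1)·P(P1) + P(L|P2)·P(P2) + P(L|P3)·P(P3) + P(L|P4)·P(P4)
      = 0.1315·0.128 + 0.1149·0.105 + 0.2299·0.505 + 0.048·0.262
      = 0.016832 + 0.0120645 + 0.1160995 + 0.012576 = 0.157572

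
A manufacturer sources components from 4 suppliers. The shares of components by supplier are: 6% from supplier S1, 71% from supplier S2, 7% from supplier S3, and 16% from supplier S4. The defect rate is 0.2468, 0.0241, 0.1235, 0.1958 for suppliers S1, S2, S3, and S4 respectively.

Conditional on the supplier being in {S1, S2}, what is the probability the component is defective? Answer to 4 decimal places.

Let S = {S1, S2}.
P(S) = 0.06 + 0.71 = 0.77.
P(D ∩ S) = 0.2468·0.06 + 0.0241·0.71 = 0.014808 + 0.017111 = 0.031919.
P(D | S) = 0.031919 / 0.77 = 0.041453…

P(D|S) ≈ 0.0415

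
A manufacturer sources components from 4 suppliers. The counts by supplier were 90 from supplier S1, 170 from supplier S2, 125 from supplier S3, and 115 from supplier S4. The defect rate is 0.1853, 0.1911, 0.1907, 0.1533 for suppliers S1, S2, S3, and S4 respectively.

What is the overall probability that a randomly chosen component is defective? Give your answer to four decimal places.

0.1813

Total: 90 + 170 + 125 + 115 = 500.
P(S1) = 90/500 = 0.18. P(S2) = 170/500 = 0.34. P(S3) = 125/500 = 0.25. P(S4) = 115/500 = 0.23.
P(D) = P(D|S1)·P(S1) + P(D|S2)·P(S2) + P(D|S3)·P(S3) + P(D|S4)·P(S4)
      = 0.1853·0.18 + 0.1911·0.34 + 0.1907·0.25 + 0.1533·0.23
      = 0.033354 + 0.064974 + 0.047675 + 0.035259 = 0.181262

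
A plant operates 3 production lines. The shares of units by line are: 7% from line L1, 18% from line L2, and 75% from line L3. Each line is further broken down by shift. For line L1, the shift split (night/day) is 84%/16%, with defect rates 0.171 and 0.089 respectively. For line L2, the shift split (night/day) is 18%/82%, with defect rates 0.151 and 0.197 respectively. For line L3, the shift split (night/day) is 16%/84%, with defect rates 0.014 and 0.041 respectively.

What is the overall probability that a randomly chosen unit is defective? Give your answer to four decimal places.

0.0725

P(D|L1) = 0.84·0.171 + 0.16·0.089 = 0.14364 + 0.01424 = 0.15788
P(D|L2) = 0.18·0.151 + 0.82·0.197 = 0.02718 + 0.16154 = 0.18872
P(D|L3) = 0.16·0.014 + 0.84·0.041 = 0.00224 + 0.03444 = 0.03668
Then overall,
P(D) = 0.07·0.15788 + 0.18·0.18872 + 0.75·0.03668
      = 0.0110516 + 0.0339696 + 0.02751 = 0.0725312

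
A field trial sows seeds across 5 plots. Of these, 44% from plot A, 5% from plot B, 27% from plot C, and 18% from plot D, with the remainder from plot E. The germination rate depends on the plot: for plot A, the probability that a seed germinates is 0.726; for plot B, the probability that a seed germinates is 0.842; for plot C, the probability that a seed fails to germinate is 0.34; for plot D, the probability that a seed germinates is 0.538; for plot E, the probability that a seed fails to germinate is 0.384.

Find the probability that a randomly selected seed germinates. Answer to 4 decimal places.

P(E) = 1 − (0.44 + 0.05 + 0.27 + 0.18) = 0.06.
P(G|C) = 1 − 0.34 = 0.66.
P(G|E) = 1 − 0.384 = 0.616.
Summing over the partition,
P(G) = P(G|A)·P(A) + P(G|B)·P(B) + P(G|C)·P(C) + P(G|D)·P(D) + P(G|E)·P(E)
      = 0.726·0.44 + 0.842·0.05 + 0.66·0.27 + 0.538·0.18 + 0.616·0.06
      = 0.31944 + 0.0421 + 0.1782 + 0.09684 + 0.03696 = 0.67354

P(G) ≈ 0.6735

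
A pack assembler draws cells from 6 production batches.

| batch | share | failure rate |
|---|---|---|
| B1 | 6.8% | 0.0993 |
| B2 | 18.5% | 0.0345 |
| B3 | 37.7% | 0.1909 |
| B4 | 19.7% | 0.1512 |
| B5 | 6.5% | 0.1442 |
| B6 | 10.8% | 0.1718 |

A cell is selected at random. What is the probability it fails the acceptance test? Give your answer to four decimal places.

0.1428

Summing over the partition,
P(F) = P(F|B1)·P(B1) + P(F|B2)·P(B2) + P(F|B3)·P(B3) + P(F|B4)·P(B4) + P(F|B5)·P(B5) + P(F|B6)·P(B6)
      = 0.0993·0.068 + 0.0345·0.185 + 0.1909·0.377 + 0.1512·0.197 + 0.1442·0.065 + 0.1718·0.108
      = 0.0067524 + 0.0063825 + 0.0719693 + 0.0297864 + 0.009373 + 0.0185544 = 0.142818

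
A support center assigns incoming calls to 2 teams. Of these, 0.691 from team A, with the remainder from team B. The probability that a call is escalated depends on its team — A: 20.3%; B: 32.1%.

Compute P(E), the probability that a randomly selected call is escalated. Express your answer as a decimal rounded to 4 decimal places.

P(B) = 1 − (0.691) = 0.309.
Summing over the partition,
P(E) = P(E|A)·P(A) + P(E|B)·P(B)
      = 0.203·0.691 + 0.321·0.309
      = 0.140273 + 0.099189 = 0.239462

P(E) ≈ 0.2395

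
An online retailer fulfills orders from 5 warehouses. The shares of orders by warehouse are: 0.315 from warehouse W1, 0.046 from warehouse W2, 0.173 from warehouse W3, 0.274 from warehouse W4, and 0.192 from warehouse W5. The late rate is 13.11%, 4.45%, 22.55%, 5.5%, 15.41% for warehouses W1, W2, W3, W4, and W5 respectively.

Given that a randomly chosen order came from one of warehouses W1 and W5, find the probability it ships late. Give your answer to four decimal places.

P(L|S) ≈ 0.1398

Let S = {W1, W5}.
P(S) = 0.315 + 0.192 = 0.507.
P(L ∩ S) = 0.1311·0.315 + 0.1541·0.192 = 0.0412965 + 0.0295872 = 0.0708837.
P(L | S) = 0.0708837 / 0.507 = 0.139810…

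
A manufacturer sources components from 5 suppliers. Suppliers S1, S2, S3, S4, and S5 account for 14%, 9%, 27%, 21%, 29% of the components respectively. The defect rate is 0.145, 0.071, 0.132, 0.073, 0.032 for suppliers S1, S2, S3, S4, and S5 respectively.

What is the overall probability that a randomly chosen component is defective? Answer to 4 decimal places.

P(D) = P(D|S1)·P(S1) + P(D|S2)·P(S2) + P(D|S3)·P(S3) + P(D|S4)·P(S4) + P(D|S5)·P(S5)
      = 0.145·0.14 + 0.071·0.09 + 0.132·0.27 + 0.073·0.21 + 0.032·0.29
      = 0.0203 + 0.00639 + 0.03564 + 0.01533 + 0.00928 = 0.08694

0.0869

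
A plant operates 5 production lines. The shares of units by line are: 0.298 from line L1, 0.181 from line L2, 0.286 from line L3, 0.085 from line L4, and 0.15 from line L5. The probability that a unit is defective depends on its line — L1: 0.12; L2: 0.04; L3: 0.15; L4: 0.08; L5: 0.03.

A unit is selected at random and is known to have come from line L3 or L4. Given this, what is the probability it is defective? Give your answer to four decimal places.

0.1340

Let S = {L3, L4}.
P(S) = 0.286 + 0.085 = 0.371.
P(D ∩ S) = 0.15·0.286 + 0.08·0.085 = 0.0429 + 0.0068 = 0.0497.
P(D | S) = 0.0497 / 0.371 = 0.133962…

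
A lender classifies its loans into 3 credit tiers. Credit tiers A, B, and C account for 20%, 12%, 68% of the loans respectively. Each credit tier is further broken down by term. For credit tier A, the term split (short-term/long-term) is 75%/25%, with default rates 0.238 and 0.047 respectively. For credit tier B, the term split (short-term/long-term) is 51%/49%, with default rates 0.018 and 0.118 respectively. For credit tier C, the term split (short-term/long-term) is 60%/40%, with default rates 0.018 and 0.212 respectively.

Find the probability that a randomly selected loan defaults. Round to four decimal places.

P(D|A) = 0.75·0.238 + 0.25·0.047 = 0.1785 + 0.01175 = 0.19025
P(D|B) = 0.51·0.018 + 0.49·0.118 = 0.00918 + 0.05782 = 0.067
P(D|C) = 0.6·0.018 + 0.4·0.212 = 0.0108 + 0.0848 = 0.0956
Then overall,
P(D) = 0.2·0.19025 + 0.12·0.067 + 0.68·0.0956
      = 0.03805 + 0.00804 + 0.065008 = 0.111098

P(D) ≈ 0.1111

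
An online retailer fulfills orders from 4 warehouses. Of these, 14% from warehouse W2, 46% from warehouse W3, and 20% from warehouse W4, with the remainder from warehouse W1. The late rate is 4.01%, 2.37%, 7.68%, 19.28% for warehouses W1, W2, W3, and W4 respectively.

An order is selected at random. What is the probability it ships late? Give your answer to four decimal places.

P(L) ≈ 0.0852

P(W1) = 1 − (0.14 + 0.46 + 0.2) = 0.2.
P(L) = P(L|W1)·P(W1) + P(L|W2)·P(W2) + P(L|W3)·P(W3) + P(L|W4)·P(W4)
      = 0.0401·0.2 + 0.0237·0.14 + 0.0768·0.46 + 0.1928·0.2
      = 0.00802 + 0.003318 + 0.035328 + 0.03856 = 0.085226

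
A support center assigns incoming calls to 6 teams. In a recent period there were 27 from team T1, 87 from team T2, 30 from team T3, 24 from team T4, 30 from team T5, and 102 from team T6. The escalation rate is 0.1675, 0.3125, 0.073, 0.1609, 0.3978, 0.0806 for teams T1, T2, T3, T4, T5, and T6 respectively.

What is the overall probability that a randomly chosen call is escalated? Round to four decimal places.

0.1931

Total: 27 + 87 + 30 + 24 + 30 + 102 = 300.
P(T1) = 27/300 = 0.09. P(T2) = 87/300 = 0.29. P(T3) = 30/300 = 0.1. P(T4) = 24/300 = 0.08. P(T5) = 30/300 = 0.1. P(T6) = 102/300 = 0.34.
P(E) = P(E|T1)·P(T1) + P(E|T2)·P(T2) + P(E|T3)·P(T3) + P(E|T4)·P(T4) + P(E|T5)·P(T5) + P(E|T6)·P(T6)
      = 0.1675·0.09 + 0.3125·0.29 + 0.073·0.1 + 0.1609·0.08 + 0.3978·0.1 + 0.0806·0.34
      = 0.015075 + 0.090625 + 0.0073 + 0.012872 + 0.03978 + 0.027404 = 0.193056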